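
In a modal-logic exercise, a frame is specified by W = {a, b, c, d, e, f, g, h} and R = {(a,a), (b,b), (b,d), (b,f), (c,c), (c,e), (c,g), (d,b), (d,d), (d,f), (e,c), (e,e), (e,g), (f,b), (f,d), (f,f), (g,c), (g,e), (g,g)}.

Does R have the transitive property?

Transitive: yes — every two-step R-path is closed by a direct edge.

Yes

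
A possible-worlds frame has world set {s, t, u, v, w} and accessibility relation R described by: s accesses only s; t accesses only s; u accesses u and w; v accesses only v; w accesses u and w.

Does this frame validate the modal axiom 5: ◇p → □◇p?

By correspondence theory, 5 is valid on a frame iff R is Euclidean.
Euclidean: yes — any two successors of a common world are R-related.

Yes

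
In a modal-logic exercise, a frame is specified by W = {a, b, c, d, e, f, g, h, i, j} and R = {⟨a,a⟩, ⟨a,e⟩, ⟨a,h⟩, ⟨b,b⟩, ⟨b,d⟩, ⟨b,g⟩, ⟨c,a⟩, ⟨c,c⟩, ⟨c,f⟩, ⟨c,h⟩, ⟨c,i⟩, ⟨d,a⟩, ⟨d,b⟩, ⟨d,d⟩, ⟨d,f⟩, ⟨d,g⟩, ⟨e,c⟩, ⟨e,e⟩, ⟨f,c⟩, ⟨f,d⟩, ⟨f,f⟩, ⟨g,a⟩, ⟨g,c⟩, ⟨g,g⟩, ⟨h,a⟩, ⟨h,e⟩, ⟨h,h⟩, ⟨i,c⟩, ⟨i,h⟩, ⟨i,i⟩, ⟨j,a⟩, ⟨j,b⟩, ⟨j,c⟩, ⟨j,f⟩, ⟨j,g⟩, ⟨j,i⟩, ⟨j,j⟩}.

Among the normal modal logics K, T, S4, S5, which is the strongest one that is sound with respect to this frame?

Reflexive (axiom T): yes — every world is R-related to itself.
Transitive (axiom 4): no — a R e and e R c, but not a R c.
Euclidean (axiom 5): no — a R e and a R h, but not e R h.
So F validates K, T; S4 would additionally require R to be transitive. The strongest is T.

T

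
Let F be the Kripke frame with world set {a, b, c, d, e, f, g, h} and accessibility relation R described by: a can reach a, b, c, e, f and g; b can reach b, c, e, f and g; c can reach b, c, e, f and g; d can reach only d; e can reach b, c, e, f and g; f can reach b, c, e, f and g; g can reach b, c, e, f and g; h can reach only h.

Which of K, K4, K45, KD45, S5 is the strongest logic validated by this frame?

K4

Transitive (axiom 4): yes — every two-step R-path is closed by a direct edge.
Euclidean (axiom 5): no — a R b and a R a, but not b R a.
Serial (axiom D): yes — every world has a successor (e.g. a R a).
Reflexive (axiom T): yes — every world is R-related to itself.
So F validates K, K4; K45 would additionally require R to be Euclidean. The strongest is K4.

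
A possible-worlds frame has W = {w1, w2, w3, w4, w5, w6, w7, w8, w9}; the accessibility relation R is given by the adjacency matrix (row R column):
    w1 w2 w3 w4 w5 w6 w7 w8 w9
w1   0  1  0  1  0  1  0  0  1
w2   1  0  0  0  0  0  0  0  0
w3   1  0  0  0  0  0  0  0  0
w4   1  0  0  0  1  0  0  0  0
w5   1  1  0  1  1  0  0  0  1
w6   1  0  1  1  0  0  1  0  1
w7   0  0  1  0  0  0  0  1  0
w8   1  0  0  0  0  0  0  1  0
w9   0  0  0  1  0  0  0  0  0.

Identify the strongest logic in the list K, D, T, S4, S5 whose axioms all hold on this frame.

D

Serial (axiom D): yes — every world has a successor (e.g. w1 R w2).
Reflexive (axiom T): no — w1 is not related to itself.
Transitive (axiom 4): no — w1 R w4 and w4 R w5, but not w1 R w5.
Euclidean (axiom 5): no — w1 R w2 and w1 R w4, but not w2 R w4.
So F validates K, D; T would additionally require R to be reflexive. The strongest is D.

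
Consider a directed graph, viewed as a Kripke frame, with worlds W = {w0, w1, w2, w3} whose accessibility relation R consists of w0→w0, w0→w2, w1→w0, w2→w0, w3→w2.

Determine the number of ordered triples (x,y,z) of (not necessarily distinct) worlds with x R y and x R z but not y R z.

Enumerating: (w0,w2,w2), (w3,w2,w2).

2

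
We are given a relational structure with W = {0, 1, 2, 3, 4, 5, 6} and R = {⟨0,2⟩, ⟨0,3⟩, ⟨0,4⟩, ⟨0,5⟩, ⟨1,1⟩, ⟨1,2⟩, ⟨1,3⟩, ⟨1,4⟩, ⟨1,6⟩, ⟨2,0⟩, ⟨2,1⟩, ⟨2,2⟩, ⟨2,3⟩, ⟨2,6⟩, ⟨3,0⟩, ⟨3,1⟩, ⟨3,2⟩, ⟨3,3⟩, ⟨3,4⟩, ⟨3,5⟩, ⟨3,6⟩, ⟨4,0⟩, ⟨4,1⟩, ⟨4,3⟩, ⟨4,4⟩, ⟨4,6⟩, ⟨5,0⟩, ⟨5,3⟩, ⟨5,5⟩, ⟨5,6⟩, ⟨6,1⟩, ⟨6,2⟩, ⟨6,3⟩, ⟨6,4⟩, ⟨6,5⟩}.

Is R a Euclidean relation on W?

Euclidean: no — 0 R 2 and 0 R 4, but not 2 R 4.

No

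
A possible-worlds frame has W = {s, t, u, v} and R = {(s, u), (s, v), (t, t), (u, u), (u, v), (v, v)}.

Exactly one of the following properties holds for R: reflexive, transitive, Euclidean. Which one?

Reflexive: no — s is not related to itself.
Transitive: yes — every two-step R-path is closed by a direct edge.
Euclidean: no — s R v and s R u, but not v R u.
Only transitive holds.

transitive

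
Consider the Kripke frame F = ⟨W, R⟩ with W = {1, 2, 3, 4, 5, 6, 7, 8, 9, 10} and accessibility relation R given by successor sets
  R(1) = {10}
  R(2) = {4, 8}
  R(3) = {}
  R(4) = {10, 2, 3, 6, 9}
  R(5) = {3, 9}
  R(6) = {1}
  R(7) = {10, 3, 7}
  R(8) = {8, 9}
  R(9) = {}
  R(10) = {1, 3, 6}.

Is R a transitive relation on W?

Transitive: no — 1 R 10 and 10 R 3, but not 1 R 3.

No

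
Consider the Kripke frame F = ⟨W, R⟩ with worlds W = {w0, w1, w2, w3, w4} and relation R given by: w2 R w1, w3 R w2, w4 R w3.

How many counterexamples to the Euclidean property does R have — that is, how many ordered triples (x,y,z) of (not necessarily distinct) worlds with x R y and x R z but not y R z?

3

Enumerating: (w2,w1,w1), (w3,w2,w2), (w4,w3,w3).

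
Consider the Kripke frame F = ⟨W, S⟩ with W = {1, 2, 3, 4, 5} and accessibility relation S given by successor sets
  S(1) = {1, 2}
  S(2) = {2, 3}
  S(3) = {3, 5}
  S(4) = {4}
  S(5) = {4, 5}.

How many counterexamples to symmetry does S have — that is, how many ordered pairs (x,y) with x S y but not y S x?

Enumerating: (1,2), (2,3), (3,5), (5,4).

4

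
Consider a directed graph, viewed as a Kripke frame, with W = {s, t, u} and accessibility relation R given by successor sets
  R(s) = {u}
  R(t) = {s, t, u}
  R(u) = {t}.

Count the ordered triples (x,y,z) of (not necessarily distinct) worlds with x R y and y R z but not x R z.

Enumerating: (s,u,t), (u,t,s), (u,t,u).

3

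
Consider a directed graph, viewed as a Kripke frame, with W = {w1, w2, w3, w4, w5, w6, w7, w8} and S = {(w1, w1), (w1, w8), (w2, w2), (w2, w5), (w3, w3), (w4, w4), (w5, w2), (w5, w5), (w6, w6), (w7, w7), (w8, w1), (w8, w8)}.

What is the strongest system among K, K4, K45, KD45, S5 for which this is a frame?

S5

Transitive (axiom 4): yes — every two-step S-path is closed by a direct edge.
Euclidean (axiom 5): yes — any two successors of a common world are S-related.
Serial (axiom D): yes — every world has a successor (e.g. w1 S w1).
Reflexive (axiom T): yes — every world is S-related to itself.
So F validates K, K4, K45, KD45, S5. The strongest is S5.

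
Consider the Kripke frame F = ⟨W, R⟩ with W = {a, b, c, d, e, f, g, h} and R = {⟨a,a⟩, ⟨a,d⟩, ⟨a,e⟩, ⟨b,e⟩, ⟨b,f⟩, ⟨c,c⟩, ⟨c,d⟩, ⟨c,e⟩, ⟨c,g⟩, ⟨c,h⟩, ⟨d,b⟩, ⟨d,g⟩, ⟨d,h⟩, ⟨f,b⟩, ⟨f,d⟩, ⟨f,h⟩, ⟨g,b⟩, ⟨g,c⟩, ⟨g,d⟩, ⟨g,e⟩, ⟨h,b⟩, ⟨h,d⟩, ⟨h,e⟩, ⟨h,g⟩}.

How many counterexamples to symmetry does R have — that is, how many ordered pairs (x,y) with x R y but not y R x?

14

Enumerating: (a,d), (a,e), (b,e), (c,d), (c,e), (c,h), (d,b), (f,d), (f,h), (g,b), (g,e), (h,b), (h,e), (h,g).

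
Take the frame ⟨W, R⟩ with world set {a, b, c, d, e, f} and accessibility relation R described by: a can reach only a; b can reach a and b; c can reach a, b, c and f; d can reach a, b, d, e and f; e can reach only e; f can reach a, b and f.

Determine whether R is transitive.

Transitive: yes — every two-step R-path is closed by a direct edge.

Yes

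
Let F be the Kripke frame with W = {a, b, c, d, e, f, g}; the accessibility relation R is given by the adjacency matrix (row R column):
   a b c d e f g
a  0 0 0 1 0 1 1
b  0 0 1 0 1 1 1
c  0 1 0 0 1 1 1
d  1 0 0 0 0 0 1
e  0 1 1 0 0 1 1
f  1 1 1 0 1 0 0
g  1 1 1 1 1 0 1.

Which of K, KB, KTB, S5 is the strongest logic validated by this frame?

Symmetric (axiom B): yes — every pair in R has its reverse in R.
Reflexive (axiom T): no — a is not related to itself.
Euclidean (axiom 5): no — a R d and a R f, but not d R f.
So F validates K, KB; KTB would additionally require R to be reflexive. The strongest is KB.

KB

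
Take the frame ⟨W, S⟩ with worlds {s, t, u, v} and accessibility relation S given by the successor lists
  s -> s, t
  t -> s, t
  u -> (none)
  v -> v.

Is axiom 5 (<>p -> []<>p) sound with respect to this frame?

Axiom 5 corresponds to the accessibility relation being Euclidean.
Euclidean: yes — any two successors of a common world are S-related.

Yes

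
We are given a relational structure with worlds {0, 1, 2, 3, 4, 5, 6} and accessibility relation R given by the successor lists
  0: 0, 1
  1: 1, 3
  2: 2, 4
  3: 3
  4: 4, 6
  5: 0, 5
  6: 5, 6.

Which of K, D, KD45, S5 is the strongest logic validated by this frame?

D

Serial (axiom D): yes — every world has a successor (e.g. 0 R 0).
Euclidean (axiom 5): no — 0 R 1 and 0 R 0, but not 1 R 0.
Transitive (axiom 4): no — 0 R 1 and 1 R 3, but not 0 R 3.
Reflexive (axiom T): yes — every world is R-related to itself.
So F validates K, D; KD45 would additionally require R to be Euclidean and transitive. The strongest is D.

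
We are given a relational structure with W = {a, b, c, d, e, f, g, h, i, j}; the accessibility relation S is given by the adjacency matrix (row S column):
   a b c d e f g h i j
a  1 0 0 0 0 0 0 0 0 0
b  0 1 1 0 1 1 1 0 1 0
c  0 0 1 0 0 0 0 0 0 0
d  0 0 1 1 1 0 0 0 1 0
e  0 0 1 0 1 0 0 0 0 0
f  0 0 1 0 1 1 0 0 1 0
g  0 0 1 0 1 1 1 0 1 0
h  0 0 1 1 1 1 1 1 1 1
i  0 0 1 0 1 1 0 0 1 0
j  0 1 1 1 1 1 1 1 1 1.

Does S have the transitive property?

Transitive: no — d S i and i S f, but not d S f.

No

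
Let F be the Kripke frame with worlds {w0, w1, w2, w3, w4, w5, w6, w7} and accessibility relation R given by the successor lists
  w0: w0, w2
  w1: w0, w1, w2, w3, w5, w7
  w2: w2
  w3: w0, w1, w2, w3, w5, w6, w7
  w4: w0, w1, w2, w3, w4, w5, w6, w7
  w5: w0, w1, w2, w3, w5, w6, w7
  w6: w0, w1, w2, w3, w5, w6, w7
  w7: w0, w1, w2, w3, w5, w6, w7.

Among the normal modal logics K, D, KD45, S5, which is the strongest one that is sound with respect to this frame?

D

Serial (axiom D): yes — every world has a successor (e.g. w0 R w0).
Euclidean (axiom 5): no — w1 R w0 and w1 R w3, but not w0 R w3.
Transitive (axiom 4): no — w1 R w3 and w3 R w6, but not w1 R w6.
Reflexive (axiom T): yes — every world is R-related to itself.
So F validates K, D; KD45 would additionally require R to be Euclidean and transitive. The strongest is D.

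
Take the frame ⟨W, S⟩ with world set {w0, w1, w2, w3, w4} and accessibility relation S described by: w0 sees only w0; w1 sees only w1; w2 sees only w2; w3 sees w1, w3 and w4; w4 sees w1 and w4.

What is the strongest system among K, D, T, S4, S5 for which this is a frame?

Serial (axiom D): yes — every world has a successor (e.g. w0 S w0).
Reflexive (axiom T): yes — every world is S-related to itself.
Transitive (axiom 4): yes — every two-step S-path is closed by a direct edge.
Euclidean (axiom 5): no — w3 S w1 and w3 S w4, but not w1 S w4.
So F validates K, D, T, S4; S5 would additionally require S to be Euclidean. The strongest is S4.

S4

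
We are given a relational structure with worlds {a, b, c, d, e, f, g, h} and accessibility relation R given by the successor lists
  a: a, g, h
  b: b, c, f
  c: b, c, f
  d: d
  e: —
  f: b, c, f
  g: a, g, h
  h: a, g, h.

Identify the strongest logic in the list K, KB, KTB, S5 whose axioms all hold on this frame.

Symmetric (axiom B): yes — every pair in R has its reverse in R.
Reflexive (axiom T): no — e is not related to itself.
Euclidean (axiom 5): yes — any two successors of a common world are R-related.
So F validates K, KB; KTB would additionally require R to be reflexive. The strongest is KB.

KB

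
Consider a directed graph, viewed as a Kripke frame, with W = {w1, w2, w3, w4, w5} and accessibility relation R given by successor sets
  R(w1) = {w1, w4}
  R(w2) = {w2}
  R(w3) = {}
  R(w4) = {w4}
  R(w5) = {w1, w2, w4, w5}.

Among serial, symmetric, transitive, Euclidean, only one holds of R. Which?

Serial: no — w3 has no R-successor.
Symmetric: no — w1 R w4 but not w4 R w1.
Transitive: yes — every two-step R-path is closed by a direct edge.
Euclidean: no — w5 R w1 and w5 R w2, but not w1 R w2.
Only transitive holds.

transitive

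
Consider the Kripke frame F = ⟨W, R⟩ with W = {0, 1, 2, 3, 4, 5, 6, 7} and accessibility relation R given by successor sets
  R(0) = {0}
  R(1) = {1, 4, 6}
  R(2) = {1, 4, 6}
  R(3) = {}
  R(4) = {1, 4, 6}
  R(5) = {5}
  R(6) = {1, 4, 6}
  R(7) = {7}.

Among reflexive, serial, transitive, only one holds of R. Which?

transitive

Reflexive: no — 2 is not related to itself.
Serial: no — 3 has no R-successor.
Transitive: yes — every two-step R-path is closed by a direct edge.
Only transitive holds.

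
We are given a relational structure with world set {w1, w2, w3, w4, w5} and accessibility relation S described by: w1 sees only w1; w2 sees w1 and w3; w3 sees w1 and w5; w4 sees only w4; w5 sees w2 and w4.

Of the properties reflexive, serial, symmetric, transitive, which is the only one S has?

Reflexive: no — w2 is not related to itself.
Serial: yes — every world has a successor (e.g. w1 S w1).
Symmetric: no — w2 S w1 but not w1 S w2.
Transitive: no — w2 S w3 and w3 S w5, but not w2 S w5.
Only serial holds.

serial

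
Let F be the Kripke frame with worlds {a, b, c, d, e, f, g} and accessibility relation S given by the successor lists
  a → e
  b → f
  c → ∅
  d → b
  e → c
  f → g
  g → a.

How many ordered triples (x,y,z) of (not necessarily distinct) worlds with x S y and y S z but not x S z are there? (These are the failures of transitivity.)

5

Enumerating: (a,e,c), (b,f,g), (d,b,f), (f,g,a), (g,a,e).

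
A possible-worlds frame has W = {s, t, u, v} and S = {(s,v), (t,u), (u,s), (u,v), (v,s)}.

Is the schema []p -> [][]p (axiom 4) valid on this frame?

Axiom 4 corresponds to the accessibility relation being transitive.
Transitive: no — t S u and u S s, but not t S s.

No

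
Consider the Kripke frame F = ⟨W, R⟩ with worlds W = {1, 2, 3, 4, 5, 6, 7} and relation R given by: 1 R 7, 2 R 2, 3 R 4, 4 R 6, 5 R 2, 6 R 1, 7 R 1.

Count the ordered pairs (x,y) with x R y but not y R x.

Enumerating: (3,4), (4,6), (5,2), (6,1).

4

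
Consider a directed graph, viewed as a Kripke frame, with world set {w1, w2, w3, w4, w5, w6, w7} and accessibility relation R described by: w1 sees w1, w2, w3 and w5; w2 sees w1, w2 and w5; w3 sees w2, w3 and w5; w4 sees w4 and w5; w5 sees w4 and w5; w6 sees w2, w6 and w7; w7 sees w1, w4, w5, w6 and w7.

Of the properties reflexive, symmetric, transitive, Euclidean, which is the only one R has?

reflexive

Reflexive: yes — every world is R-related to itself.
Symmetric: no — w1 R w3 but not w3 R w1.
Transitive: no — w1 R w5 and w5 R w4, but not w1 R w4.
Euclidean: no — w1 R w2 and w1 R w3, but not w2 R w3.
Only reflexive holds.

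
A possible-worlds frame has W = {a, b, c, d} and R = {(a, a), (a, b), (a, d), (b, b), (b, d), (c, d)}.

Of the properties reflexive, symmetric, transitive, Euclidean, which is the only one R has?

Reflexive: no — c is not related to itself.
Symmetric: no — a R b but not b R a.
Transitive: yes — every two-step R-path is closed by a direct edge.
Euclidean: no — a R d and a R b, but not d R b.
Only transitive holds.

transitive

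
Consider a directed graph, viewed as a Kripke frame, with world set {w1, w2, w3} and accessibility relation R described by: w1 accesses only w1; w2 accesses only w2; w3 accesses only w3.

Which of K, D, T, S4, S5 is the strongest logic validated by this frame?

S5

Serial (axiom D): yes — every world has a successor (e.g. w1 R w1).
Reflexive (axiom T): yes — every world is R-related to itself.
Transitive (axiom 4): yes — every two-step R-path is closed by a direct edge.
Euclidean (axiom 5): yes — any two successors of a common world are R-related.
So F validates K, D, T, S4, S5. The strongest is S5.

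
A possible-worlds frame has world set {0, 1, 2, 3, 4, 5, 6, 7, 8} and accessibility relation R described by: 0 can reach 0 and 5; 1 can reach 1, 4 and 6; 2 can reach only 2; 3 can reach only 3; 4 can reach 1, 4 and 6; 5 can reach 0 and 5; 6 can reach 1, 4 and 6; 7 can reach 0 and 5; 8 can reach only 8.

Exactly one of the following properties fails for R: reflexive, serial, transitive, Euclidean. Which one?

reflexive

Reflexive: no — 7 is not related to itself.
Serial: yes — every world has a successor (e.g. 0 R 0).
Transitive: yes — every two-step R-path is closed by a direct edge.
Euclidean: yes — any two successors of a common world are R-related.
Only reflexive fails.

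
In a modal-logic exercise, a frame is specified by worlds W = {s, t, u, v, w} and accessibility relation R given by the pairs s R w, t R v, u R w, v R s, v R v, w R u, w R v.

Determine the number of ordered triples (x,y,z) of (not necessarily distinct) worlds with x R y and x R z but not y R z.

Enumerating: (s,w,w), (u,w,w), (v,s,s), (v,s,v), (w,u,u), (w,u,v), (w,v,u).

7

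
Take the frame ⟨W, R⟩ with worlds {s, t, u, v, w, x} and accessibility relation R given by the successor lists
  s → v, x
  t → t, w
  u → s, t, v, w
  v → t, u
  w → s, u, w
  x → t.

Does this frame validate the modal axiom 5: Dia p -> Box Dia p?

The schema 5 characterises exactly the Euclidean frames.
Euclidean: no — s R v and s R x, but not v R x.

No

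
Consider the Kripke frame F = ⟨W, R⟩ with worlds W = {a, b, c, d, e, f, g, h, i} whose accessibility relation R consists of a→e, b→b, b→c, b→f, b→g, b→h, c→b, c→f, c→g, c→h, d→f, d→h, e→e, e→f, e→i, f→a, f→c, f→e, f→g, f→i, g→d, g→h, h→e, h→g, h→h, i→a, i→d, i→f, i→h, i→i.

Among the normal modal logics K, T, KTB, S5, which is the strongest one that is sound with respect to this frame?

Reflexive (axiom T): no — a is not related to itself.
Symmetric (axiom B): no — a R e but not e R a.
Euclidean (axiom 5): no — b R f and b R h, but not f R h.
So F validates K; T would additionally require R to be reflexive. The strongest is K.

K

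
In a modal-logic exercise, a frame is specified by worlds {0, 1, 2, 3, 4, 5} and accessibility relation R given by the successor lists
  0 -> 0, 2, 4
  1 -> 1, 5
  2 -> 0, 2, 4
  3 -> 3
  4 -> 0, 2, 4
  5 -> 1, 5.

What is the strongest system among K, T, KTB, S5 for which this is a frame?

Reflexive (axiom T): yes — every world is R-related to itself.
Symmetric (axiom B): yes — every pair in R has its reverse in R.
Euclidean (axiom 5): yes — any two successors of a common world are R-related.
So F validates K, T, KTB, S5. The strongest is S5.

S5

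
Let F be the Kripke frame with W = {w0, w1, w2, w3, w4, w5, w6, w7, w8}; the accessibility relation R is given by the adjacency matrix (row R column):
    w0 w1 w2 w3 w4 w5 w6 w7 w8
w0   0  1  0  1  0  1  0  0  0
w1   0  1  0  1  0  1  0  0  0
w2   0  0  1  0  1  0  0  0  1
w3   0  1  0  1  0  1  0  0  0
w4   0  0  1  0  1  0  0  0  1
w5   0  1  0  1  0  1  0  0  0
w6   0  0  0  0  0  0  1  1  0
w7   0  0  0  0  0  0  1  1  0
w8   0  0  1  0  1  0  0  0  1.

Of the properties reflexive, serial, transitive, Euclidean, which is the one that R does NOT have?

reflexive

Reflexive: no — w0 is not related to itself.
Serial: yes — every world has a successor (e.g. w0 R w1).
Transitive: yes — every two-step R-path is closed by a direct edge.
Euclidean: yes — any two successors of a common world are R-related.
Only reflexive fails.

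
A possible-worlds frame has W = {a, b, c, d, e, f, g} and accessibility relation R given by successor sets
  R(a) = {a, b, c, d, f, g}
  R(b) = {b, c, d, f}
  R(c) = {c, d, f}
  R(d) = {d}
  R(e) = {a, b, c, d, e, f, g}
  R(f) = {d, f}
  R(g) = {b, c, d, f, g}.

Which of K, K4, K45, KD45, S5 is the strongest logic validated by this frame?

Transitive (axiom 4): yes — every two-step R-path is closed by a direct edge.
Euclidean (axiom 5): no — a R b and a R g, but not b R g.
Serial (axiom D): yes — every world has a successor (e.g. a R a).
Reflexive (axiom T): yes — every world is R-related to itself.
So F validates K, K4; K45 would additionally require R to be Euclidean. The strongest is K4.

K4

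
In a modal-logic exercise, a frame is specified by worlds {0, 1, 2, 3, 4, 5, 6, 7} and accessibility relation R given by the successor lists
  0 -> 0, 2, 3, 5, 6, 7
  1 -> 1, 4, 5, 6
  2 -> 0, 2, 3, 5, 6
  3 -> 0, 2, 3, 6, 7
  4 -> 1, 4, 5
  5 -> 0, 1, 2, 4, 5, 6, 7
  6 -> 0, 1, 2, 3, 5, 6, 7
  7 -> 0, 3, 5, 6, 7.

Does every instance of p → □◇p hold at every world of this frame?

The schema B characterises exactly the symmetric frames.
Symmetric: yes — every pair in R has its reverse in R.

Yes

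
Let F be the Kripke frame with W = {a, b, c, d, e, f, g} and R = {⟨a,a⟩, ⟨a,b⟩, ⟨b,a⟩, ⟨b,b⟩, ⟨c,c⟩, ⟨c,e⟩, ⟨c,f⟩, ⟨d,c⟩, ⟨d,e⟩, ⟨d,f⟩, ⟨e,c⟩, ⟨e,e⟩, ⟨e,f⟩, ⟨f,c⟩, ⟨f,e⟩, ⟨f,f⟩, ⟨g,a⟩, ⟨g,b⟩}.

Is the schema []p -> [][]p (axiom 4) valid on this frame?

The schema 4 characterises exactly the transitive frames.
Transitive: yes — every two-step R-path is closed by a direct edge.

Yes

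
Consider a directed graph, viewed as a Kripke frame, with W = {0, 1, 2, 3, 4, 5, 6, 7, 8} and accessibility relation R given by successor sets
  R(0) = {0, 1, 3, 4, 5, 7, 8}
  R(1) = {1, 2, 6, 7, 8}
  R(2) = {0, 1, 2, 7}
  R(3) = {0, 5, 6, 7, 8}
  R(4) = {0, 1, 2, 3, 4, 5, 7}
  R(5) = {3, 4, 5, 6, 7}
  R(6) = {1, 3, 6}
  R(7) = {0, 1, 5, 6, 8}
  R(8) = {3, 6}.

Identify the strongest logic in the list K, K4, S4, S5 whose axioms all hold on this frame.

Transitive (axiom 4): no — 0 R 1 and 1 R 2, but not 0 R 2.
Reflexive (axiom T): no — 3 is not related to itself.
Euclidean (axiom 5): no — 0 R 1 and 0 R 3, but not 1 R 3.
So F validates K; K4 would additionally require R to be transitive. The strongest is K.

K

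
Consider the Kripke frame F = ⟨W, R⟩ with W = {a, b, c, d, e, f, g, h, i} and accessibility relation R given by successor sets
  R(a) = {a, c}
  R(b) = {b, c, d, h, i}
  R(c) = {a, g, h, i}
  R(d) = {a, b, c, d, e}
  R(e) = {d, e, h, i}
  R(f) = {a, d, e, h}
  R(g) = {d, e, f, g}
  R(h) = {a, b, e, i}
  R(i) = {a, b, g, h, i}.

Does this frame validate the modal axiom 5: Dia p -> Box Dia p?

By correspondence theory, 5 is valid on a frame iff R is Euclidean.
Euclidean: no — b R c and b R d, but not c R d.

No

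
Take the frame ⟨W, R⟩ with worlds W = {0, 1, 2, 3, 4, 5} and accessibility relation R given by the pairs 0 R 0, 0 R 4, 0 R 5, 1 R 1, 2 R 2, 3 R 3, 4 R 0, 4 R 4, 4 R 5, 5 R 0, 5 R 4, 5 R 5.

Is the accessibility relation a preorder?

Reflexive: yes — every world is R-related to itself.
Transitive: yes — every two-step R-path is closed by a direct edge.
So R is a preorder.

Yes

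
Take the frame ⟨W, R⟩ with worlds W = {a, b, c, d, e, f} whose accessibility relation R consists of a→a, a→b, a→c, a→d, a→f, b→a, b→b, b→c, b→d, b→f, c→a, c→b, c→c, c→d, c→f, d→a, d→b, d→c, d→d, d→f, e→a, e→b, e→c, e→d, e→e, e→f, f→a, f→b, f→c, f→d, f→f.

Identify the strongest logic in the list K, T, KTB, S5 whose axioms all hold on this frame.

Reflexive (axiom T): yes — every world is R-related to itself.
Symmetric (axiom B): no — e R a but not a R e.
Euclidean (axiom 5): no — e R a and e R e, but not a R e.
So F validates K, T; KTB would additionally require R to be symmetric. The strongest is T.

T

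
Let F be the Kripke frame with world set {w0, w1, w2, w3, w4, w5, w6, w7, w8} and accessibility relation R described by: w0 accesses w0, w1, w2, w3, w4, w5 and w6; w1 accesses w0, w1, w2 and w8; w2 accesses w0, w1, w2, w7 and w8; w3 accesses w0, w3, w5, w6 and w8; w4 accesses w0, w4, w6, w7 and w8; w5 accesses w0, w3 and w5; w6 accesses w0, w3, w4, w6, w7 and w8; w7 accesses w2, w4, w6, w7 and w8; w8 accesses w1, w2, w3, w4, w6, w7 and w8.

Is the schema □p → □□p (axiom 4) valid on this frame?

The schema 4 characterises exactly the transitive frames.
Transitive: no — w0 R w1 and w1 R w8, but not w0 R w8.

No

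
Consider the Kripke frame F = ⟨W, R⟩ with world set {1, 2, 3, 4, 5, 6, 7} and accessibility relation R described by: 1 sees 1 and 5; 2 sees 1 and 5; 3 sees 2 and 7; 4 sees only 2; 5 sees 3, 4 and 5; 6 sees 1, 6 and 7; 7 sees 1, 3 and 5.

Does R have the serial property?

Yes

Serial: yes — every world has a successor (e.g. 1 R 1).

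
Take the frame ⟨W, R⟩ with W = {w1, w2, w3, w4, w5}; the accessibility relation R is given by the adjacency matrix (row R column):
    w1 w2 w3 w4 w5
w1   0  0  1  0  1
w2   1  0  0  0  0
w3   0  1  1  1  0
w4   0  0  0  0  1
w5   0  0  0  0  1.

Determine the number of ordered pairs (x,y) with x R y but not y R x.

6

Enumerating: (w1,w3), (w1,w5), (w2,w1), (w3,w2), (w3,w4), (w4,w5).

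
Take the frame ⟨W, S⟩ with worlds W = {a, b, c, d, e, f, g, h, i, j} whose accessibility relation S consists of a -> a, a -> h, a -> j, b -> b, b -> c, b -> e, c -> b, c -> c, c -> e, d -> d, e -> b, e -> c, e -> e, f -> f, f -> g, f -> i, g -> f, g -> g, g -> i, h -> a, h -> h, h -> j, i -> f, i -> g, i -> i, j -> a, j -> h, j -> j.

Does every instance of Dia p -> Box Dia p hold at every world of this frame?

Axiom 5 corresponds to the accessibility relation being Euclidean.
Euclidean: yes — any two successors of a common world are S-related.

Yes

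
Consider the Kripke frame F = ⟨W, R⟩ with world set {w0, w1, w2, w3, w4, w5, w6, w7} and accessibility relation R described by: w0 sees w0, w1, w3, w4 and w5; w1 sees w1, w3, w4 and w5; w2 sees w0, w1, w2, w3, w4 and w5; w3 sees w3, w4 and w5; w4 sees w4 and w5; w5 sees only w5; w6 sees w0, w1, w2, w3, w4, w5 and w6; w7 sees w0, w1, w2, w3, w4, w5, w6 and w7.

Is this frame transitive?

Yes

Transitive: yes — every two-step R-path is closed by a direct edge.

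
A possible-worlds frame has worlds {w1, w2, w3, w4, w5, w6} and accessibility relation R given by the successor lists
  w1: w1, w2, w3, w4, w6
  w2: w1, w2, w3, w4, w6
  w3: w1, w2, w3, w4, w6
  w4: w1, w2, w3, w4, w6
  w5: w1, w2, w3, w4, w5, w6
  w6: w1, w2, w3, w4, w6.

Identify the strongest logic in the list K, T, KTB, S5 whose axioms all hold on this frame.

T

Reflexive (axiom T): yes — every world is R-related to itself.
Symmetric (axiom B): no — w5 R w1 but not w1 R w5.
Euclidean (axiom 5): no — w5 R w1 and w5 R w5, but not w1 R w5.
So F validates K, T; KTB would additionally require R to be symmetric. The strongest is T.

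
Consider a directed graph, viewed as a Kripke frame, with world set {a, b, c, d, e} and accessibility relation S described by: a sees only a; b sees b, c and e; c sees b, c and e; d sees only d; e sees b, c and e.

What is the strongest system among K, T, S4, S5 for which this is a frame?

Reflexive (axiom T): yes — every world is S-related to itself.
Transitive (axiom 4): yes — every two-step S-path is closed by a direct edge.
Euclidean (axiom 5): yes — any two successors of a common world are S-related.
So F validates K, T, S4, S5. The strongest is S5.

S5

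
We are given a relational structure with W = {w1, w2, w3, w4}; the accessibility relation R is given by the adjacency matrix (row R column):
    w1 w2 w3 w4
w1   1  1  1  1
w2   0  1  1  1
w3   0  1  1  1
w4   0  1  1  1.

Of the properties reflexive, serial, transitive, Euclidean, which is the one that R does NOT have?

Reflexive: yes — every world is R-related to itself.
Serial: yes — every world has a successor (e.g. w1 R w1).
Transitive: yes — every two-step R-path is closed by a direct edge.
Euclidean: no — w1 R w2 and w1 R w1, but not w2 R w1.
Only Euclidean fails.

Euclidean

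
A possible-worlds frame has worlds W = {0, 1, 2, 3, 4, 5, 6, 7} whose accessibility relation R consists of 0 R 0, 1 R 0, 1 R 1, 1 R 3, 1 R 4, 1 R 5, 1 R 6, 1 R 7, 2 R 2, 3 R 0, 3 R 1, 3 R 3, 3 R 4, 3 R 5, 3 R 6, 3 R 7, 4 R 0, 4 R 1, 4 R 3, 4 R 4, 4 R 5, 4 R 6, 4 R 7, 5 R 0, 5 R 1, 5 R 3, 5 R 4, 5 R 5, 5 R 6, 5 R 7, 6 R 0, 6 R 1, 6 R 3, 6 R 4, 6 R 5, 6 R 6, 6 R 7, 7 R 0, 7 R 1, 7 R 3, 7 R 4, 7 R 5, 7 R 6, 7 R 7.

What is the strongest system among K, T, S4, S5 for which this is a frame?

S4

Reflexive (axiom T): yes — every world is R-related to itself.
Transitive (axiom 4): yes — every two-step R-path is closed by a direct edge.
Euclidean (axiom 5): no — 1 R 0 and 1 R 3, but not 0 R 3.
So F validates K, T, S4; S5 would additionally require R to be Euclidean. The strongest is S4.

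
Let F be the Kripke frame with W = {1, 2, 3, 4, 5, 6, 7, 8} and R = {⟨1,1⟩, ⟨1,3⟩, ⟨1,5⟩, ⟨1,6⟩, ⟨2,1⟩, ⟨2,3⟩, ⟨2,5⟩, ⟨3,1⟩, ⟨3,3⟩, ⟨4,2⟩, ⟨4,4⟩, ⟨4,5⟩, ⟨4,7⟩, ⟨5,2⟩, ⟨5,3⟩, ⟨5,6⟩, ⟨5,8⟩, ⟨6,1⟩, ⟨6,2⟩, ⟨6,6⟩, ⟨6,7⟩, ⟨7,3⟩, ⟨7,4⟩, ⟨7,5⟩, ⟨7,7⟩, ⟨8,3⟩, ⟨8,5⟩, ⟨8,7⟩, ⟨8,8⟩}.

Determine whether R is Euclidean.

No

Euclidean: no — 1 R 3 and 1 R 5, but not 3 R 5.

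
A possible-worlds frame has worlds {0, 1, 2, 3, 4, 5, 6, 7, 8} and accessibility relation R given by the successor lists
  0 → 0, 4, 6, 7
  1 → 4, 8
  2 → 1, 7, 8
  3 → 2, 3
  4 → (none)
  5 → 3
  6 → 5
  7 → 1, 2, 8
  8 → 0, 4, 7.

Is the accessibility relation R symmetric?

Symmetric: no — 0 R 4 but not 4 R 0.

No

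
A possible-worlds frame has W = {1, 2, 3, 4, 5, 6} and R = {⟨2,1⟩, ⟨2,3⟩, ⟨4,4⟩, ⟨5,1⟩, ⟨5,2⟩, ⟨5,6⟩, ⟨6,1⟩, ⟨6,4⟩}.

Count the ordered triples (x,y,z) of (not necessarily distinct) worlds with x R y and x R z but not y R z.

Enumerating: (2,1,1), (2,1,3), (2,3,1), (2,3,3), (5,1,1), (5,1,2), (5,1,6), (5,2,2), (5,2,6), (5,6,2), (5,6,6), (6,1,1), (6,1,4), (6,4,1).

14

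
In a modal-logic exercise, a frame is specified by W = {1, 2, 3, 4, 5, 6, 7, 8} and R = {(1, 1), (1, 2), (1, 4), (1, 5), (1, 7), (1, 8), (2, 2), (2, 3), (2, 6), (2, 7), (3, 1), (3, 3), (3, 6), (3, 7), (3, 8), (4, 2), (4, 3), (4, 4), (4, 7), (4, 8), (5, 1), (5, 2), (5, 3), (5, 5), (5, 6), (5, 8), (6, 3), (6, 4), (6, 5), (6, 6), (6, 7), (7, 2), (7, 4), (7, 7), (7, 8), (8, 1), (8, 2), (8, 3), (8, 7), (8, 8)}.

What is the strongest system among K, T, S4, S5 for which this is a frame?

Reflexive (axiom T): yes — every world is R-related to itself.
Transitive (axiom 4): no — 1 R 2 and 2 R 3, but not 1 R 3.
Euclidean (axiom 5): no — 1 R 2 and 1 R 4, but not 2 R 4.
So F validates K, T; S4 would additionally require R to be transitive. The strongest is T.

T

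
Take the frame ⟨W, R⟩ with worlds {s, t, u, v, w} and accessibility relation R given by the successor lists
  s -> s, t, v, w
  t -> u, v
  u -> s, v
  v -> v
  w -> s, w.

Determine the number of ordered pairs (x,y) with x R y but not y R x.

Enumerating: (s,t), (s,v), (t,u), (t,v), (u,s), (u,v).

6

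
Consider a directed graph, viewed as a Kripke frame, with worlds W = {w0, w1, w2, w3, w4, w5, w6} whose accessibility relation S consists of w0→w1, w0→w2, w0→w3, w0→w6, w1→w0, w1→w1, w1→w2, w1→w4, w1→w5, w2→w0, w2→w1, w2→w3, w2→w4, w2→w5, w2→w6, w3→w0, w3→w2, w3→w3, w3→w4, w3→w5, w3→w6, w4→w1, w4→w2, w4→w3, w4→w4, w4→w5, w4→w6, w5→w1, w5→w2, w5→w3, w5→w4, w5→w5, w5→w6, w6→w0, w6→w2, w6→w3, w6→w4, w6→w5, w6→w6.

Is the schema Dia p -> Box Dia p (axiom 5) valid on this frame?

No

The schema 5 characterises exactly the Euclidean frames.
Euclidean: no — w0 S w1 and w0 S w3, but not w1 S w3.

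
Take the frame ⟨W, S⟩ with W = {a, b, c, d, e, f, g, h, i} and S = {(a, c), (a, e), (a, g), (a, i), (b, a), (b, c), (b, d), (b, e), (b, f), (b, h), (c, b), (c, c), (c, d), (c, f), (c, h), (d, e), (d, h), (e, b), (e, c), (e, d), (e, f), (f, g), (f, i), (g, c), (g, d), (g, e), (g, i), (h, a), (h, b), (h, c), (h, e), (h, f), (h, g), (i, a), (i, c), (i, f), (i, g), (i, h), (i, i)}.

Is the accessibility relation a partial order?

Reflexive: no — a is not related to itself.
Transitive: no — a S c and c S b, but not a S b.
Antisymmetric: no — a S i and i S a with a ≠ i.
So S is not a partial order.

No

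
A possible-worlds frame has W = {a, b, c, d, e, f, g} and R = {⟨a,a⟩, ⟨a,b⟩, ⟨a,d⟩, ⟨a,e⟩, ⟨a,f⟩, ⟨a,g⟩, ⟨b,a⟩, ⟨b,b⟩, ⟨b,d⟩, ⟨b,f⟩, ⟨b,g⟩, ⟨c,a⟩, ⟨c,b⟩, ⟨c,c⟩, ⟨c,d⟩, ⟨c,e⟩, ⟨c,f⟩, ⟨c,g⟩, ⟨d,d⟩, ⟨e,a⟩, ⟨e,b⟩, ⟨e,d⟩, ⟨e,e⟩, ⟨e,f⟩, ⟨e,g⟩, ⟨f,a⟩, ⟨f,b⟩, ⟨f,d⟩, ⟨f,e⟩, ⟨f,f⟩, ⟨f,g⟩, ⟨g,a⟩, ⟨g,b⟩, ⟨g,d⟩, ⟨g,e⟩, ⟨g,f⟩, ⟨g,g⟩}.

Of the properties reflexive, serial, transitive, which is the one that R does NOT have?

transitive

Reflexive: yes — every world is R-related to itself.
Serial: yes — every world has a successor (e.g. a R a).
Transitive: no — b R a and a R e, but not b R e.
Only transitive fails.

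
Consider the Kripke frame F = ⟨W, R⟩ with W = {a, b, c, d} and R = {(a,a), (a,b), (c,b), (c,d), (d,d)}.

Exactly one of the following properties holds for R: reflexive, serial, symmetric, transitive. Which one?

Reflexive: no — b is not related to itself.
Serial: no — b has no R-successor.
Symmetric: no — a R b but not b R a.
Transitive: yes — every two-step R-path is closed by a direct edge.
Only transitive holds.

transitive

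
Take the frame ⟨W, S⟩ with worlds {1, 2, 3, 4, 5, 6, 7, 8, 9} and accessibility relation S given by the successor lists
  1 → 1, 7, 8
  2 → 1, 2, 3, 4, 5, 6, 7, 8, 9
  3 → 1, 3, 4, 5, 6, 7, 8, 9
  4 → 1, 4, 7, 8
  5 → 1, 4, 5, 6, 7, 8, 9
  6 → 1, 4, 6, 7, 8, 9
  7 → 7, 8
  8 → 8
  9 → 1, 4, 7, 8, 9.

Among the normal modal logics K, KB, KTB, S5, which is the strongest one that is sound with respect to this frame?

Symmetric (axiom B): no — 1 S 7 but not 7 S 1.
Reflexive (axiom T): yes — every world is S-related to itself.
Euclidean (axiom 5): no — 1 S 8 and 1 S 7, but not 8 S 7.
So F validates K; KB would additionally require S to be symmetric. The strongest is K.

K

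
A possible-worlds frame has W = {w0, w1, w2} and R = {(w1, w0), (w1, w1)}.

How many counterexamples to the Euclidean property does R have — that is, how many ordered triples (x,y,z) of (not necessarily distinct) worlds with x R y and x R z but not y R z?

2

Enumerating: (w1,w0,w0), (w1,w0,w1).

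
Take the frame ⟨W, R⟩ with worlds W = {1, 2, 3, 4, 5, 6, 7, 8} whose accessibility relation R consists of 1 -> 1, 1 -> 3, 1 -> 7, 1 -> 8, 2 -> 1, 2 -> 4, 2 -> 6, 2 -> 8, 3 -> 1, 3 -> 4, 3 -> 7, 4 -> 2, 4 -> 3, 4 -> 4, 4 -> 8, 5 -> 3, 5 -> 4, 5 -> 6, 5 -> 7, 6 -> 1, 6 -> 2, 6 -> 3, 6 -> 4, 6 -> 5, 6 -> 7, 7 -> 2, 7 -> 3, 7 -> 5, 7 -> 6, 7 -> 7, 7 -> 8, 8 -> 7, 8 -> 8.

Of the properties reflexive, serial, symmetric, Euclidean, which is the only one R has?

serial

Reflexive: no — 2 is not related to itself.
Serial: yes — every world has a successor (e.g. 1 R 1).
Symmetric: no — 1 R 7 but not 7 R 1.
Euclidean: no — 1 R 3 and 1 R 8, but not 3 R 8.
Only serial holds.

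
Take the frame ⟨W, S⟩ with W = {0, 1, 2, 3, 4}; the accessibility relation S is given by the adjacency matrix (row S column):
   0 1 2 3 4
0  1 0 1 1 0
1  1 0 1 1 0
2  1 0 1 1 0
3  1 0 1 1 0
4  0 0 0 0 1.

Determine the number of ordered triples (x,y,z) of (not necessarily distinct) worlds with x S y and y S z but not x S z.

S is transitive; there are no such tuples.

0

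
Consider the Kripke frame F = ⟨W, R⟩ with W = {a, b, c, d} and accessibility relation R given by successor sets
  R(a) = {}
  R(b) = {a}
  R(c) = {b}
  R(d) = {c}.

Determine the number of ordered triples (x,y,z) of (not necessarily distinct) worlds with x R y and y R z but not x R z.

2

Enumerating: (c,b,a), (d,c,b).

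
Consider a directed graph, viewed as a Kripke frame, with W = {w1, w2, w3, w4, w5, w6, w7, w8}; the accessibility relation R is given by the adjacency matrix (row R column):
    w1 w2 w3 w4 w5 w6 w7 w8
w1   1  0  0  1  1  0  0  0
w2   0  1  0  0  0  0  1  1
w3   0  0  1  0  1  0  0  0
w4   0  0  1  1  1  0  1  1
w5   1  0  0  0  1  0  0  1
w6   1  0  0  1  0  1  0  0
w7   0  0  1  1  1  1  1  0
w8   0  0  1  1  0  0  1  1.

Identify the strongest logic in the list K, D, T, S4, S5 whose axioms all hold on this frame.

Serial (axiom D): yes — every world has a successor (e.g. w1 R w1).
Reflexive (axiom T): yes — every world is R-related to itself.
Transitive (axiom 4): no — w1 R w4 and w4 R w3, but not w1 R w3.
Euclidean (axiom 5): no — w1 R w5 and w1 R w4, but not w5 R w4.
So F validates K, D, T; S4 would additionally require R to be transitive. The strongest is T.

T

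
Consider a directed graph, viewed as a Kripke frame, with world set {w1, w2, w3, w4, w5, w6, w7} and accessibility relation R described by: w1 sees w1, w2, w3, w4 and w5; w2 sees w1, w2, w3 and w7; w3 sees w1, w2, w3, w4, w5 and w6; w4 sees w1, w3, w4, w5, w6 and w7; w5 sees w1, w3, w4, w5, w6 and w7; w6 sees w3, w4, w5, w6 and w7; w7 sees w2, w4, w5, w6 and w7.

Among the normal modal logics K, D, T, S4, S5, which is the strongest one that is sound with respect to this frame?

T

Serial (axiom D): yes — every world has a successor (e.g. w1 R w1).
Reflexive (axiom T): yes — every world is R-related to itself.
Transitive (axiom 4): no — w1 R w2 and w2 R w7, but not w1 R w7.
Euclidean (axiom 5): no — w1 R w2 and w1 R w4, but not w2 R w4.
So F validates K, D, T; S4 would additionally require R to be transitive. The strongest is T.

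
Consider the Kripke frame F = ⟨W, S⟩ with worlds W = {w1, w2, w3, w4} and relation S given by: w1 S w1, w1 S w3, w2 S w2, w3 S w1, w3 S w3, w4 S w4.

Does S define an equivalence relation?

Reflexive: yes — every world is S-related to itself.
Symmetric: yes — every pair in S has its reverse in S.
Transitive: yes — every two-step S-path is closed by a direct edge.
So S is an equivalence relation.

Yes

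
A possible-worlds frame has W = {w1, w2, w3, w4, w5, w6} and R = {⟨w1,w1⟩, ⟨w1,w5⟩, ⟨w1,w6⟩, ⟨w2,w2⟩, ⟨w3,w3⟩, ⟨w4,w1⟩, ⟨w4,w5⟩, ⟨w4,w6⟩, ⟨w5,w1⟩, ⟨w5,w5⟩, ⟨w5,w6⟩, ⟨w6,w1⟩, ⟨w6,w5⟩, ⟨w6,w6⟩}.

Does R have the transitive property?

Yes

Transitive: yes — every two-step R-path is closed by a direct edge.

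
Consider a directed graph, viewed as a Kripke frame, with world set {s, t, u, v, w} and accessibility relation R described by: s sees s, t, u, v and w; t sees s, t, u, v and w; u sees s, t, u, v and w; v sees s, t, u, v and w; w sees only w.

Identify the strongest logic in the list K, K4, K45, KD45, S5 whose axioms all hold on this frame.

Transitive (axiom 4): yes — every two-step R-path is closed by a direct edge.
Euclidean (axiom 5): no — s R w and s R t, but not w R t.
Serial (axiom D): yes — every world has a successor (e.g. s R s).
Reflexive (axiom T): yes — every world is R-related to itself.
So F validates K, K4; K45 would additionally require R to be Euclidean. The strongest is K4.

K4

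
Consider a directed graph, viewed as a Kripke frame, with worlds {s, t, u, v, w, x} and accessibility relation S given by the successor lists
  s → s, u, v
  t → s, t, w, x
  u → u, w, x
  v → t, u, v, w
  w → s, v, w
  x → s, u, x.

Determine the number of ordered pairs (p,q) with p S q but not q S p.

Enumerating: (s,u), (s,v), (t,s), (t,w), (t,x), (u,w), (v,t), (v,u), (w,s), (x,s).

10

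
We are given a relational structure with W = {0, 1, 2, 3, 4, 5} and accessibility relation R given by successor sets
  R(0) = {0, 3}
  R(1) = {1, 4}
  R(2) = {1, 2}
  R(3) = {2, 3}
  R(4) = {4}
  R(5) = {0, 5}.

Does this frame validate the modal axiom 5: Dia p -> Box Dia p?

No

Axiom 5 corresponds to the accessibility relation being Euclidean.
Euclidean: no — 0 R 3 and 0 R 0, but not 3 R 0.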